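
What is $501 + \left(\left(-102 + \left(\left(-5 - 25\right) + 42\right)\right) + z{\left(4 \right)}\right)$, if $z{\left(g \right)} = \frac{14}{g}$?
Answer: $\frac{829}{2} \approx 414.5$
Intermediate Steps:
$501 + \left(\left(-102 + \left(\left(-5 - 25\right) + 42\right)\right) + z{\left(4 \right)}\right) = 501 + \left(\left(-102 + \left(\left(-5 - 25\right) + 42\right)\right) + \frac{14}{4}\right) = 501 + \left(\left(-102 + \left(-30 + 42\right)\right) + 14 \cdot \frac{1}{4}\right) = 501 + \left(\left(-102 + 12\right) + \frac{7}{2}\right) = 501 + \left(-90 + \frac{7}{2}\right) = 501 - \frac{173}{2} = \frac{829}{2}$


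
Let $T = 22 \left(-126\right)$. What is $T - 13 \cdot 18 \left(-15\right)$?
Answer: $738$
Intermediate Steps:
$T = -2772$
$T - 13 \cdot 18 \left(-15\right) = -2772 - 13 \cdot 18 \left(-15\right) = -2772 - 234 \left(-15\right) = -2772 - -3510 = -2772 + 3510 = 738$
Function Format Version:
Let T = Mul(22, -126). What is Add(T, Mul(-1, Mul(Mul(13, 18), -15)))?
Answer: 738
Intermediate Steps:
T = -2772
Add(T, Mul(-1, Mul(Mul(13, 18), -15))) = Add(-2772, Mul(-1, Mul(Mul(13, 18), -15))) = Add(-2772, Mul(-1, Mul(234, -15))) = Add(-2772, Mul(-1, -3510)) = Add(-2772, 3510) = 738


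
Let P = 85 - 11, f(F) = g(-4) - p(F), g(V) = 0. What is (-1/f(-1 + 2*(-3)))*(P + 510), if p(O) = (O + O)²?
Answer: 146/49 ≈ 2.9796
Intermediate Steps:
p(O) = 4*O² (p(O) = (2*O)² = 4*O²)
f(F) = -4*F² (f(F) = 0 - 4*F² = -4*F²)
P = 74
(-1/f(-1 + 2*(-3)))*(P + 510) = (-1/((-4*(-1 + 2*(-3))²)))*(74 + 510) = -1/((-4*(-1 - 6)²))*584 = -1/((-4*(-7)²))*584 = -1/((-4*49))*584 = -1/(-196)*584 = -1*(-1/196)*584 = (1/196)*584 = 146/49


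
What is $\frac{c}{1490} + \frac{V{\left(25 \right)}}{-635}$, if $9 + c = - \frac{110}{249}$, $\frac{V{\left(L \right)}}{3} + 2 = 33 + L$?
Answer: $- \frac{12764513}{47118270} \approx -0.2709$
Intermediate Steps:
$V{\left(L \right)} = 93 + 3 L$ ($V{\left(L \right)} = -6 + 3 \left(33 + L\right) = -6 + \left(99 + 3 L\right) = 93 + 3 L$)
$c = - \frac{2351}{249}$ ($c = -9 - \frac{110}{249} = - \frac{2351}{249} \approx -9.4418$)
$\frac{c}{1490} + \frac{V{\left(25 \right)}}{-635} = - \frac{2351}{249 \cdot 1490} + \frac{93 + 3 \cdot 25}{-635} = \left(- \frac{2351}{249}\right) \frac{1}{1490} + \left(93 + 75\right) \left(- \frac{1}{635}\right) = - \frac{2351}{371010} + 168 \left(- \frac{1}{635}\right) = - \frac{2351}{371010} - \frac{168}{635} = - \frac{12764513}{47118270}$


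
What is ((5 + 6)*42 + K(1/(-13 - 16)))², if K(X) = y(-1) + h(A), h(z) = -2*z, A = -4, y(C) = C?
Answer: 219961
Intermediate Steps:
K(X) = 7 (K(X) = -1 - 2*(-4) = -1 + 8 = 7)
((5 + 6)*42 + K(1/(-13 - 16)))² = ((5 + 6)*42 + 7)² = (11*42 + 7)² = (462 + 7)² = 469² = 219961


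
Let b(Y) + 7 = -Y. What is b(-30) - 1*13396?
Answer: -13373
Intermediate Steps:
b(Y) = -7 - Y
b(-30) - 1*13396 = (-7 - 1*(-30)) - 1*13396 = (-7 + 30) - 13396 = 23 - 13396 = -13373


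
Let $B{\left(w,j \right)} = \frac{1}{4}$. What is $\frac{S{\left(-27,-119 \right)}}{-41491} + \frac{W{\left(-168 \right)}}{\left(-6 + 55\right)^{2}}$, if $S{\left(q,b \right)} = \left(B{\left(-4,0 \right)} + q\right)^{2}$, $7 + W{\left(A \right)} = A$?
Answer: $- \frac{20523407}{227702608} \approx -0.090132$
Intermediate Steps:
$B{\left(w,j \right)} = \frac{1}{4}$
$W{\left(A \right)} = -7 + A$
$S{\left(q,b \right)} = \left(\frac{1}{4} + q\right)^{2}$
$\frac{S{\left(-27,-119 \right)}}{-41491} + \frac{W{\left(-168 \right)}}{\left(-6 + 55\right)^{2}} = \frac{\frac{1}{16} \left(1 + 4 \left(-27\right)\right)^{2}}{-41491} + \frac{-7 - 168}{\left(-6 + 55\right)^{2}} = \frac{\left(1 - 108\right)^{2}}{16} \left(- \frac{1}{41491}\right) - \frac{175}{49^{2}} = \frac{\left(-107\right)^{2}}{16} \left(- \frac{1}{41491}\right) - \frac{175}{2401} = \frac{1}{16} \cdot 11449 \left(- \frac{1}{41491}\right) - \frac{25}{343} = \frac{11449}{16} \left(- \frac{1}{41491}\right) - \frac{25}{343} = - \frac{11449}{663856} - \frac{25}{343} = - \frac{20523407}{227702608}$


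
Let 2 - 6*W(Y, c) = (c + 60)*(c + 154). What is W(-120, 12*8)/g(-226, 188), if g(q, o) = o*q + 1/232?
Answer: 4523768/29571645 ≈ 0.15298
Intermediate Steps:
W(Y, c) = ⅓ - (60 + c)*(154 + c)/6 (W(Y, c) = ⅓ - (c + 60)*(c + 154)/6 = ⅓ - (60 + c)*(154 + c)/6)
g(q, o) = 1/232 + o*q (g(q, o) = o*q + 1/232 = 1/232 + o*q)
W(-120, 12*8)/g(-226, 188) = (-4619/3 - 428*8 - (12*8)²/6)/(1/232 + 188*(-226)) = (-4619/3 - 107/3*96 - ⅙*96²)/(1/232 - 42488) = (-4619/3 - 3424 - ⅙*9216)/(-9857215/232) = (-4619/3 - 3424 - 1536)*(-232/9857215) = -19499/3*(-232/9857215) = 4523768/29571645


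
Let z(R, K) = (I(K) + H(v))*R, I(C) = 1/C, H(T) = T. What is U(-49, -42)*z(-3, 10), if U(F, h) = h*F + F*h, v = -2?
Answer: 117306/5 ≈ 23461.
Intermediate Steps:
z(R, K) = R*(-2 + 1/K) (z(R, K) = (1/K - 2)*R = (-2 + 1/K)*R = R*(-2 + 1/K))
U(F, h) = 2*F*h (U(F, h) = F*h + F*h = 2*F*h)
U(-49, -42)*z(-3, 10) = (2*(-49)*(-42))*(-2*(-3) - 3/10) = 4116*(6 - 3*⅒) = 4116*(6 - 3/10) = 4116*(57/10) = 117306/5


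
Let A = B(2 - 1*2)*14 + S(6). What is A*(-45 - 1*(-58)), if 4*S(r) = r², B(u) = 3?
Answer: 663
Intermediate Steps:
S(r) = r²/4
A = 51 (A = 3*14 + (¼)*6² = 42 + (¼)*36 = 42 + 9 = 51)
A*(-45 - 1*(-58)) = 51*(-45 - 1*(-58)) = 51*(-45 + 58) = 51*13 = 663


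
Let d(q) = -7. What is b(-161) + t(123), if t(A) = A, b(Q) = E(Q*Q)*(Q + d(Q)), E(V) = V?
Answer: -4354605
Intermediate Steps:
b(Q) = Q**2*(-7 + Q) (b(Q) = (Q*Q)*(Q - 7) = Q**2*(-7 + Q))
b(-161) + t(123) = (-161)**2*(-7 - 161) + 123 = 25921*(-168) + 123 = -4354728 + 123 = -4354605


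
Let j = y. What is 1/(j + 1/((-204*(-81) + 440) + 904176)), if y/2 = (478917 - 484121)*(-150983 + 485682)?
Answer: -921140/3208834660438879 ≈ -2.8706e-10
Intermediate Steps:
y = -3483547192 (y = 2*((478917 - 484121)*(-150983 + 485682)) = 2*(-5204*334699) = 2*(-1741773596) = -3483547192)
j = -3483547192
1/(j + 1/((-204*(-81) + 440) + 904176)) = 1/(-3483547192 + 1/((-204*(-81) + 440) + 904176)) = 1/(-3483547192 + 1/((16524 + 440) + 904176)) = 1/(-3483547192 + 1/(16964 + 904176)) = 1/(-3483547192 + 1/921140) = 1/(-3208834660438879/921140) = -921140/3208834660438879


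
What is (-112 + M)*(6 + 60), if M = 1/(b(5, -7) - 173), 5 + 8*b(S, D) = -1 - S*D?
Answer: -10016688/1355 ≈ -7392.4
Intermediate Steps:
b(S, D) = -¾ - D*S/8 (b(S, D) = -5/8 + (-1 - S*D)/8 = -5/8 + (-1 - D*S)/8 = -5/8 + (-⅛ - D*S/8) = -¾ - D*S/8)
M = -8/1355 (M = 1/((-¾ - ⅛*(-7)*5) - 173) = 1/((-¾ + 35/8) - 173) = 1/(29/8 - 173) = 1/(-1355/8) = -8/1355 ≈ -0.0059041)
(-112 + M)*(6 + 60) = (-112 - 8/1355)*(6 + 60) = -151768/1355*66 = -10016688/1355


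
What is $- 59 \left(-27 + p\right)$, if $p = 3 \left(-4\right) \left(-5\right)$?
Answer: $-1947$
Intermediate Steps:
$p = 60$ ($p = \left(-12\right) \left(-5\right) = 60$)
$- 59 \left(-27 + p\right) = - 59 \left(-27 + 60\right) = \left(-59\right) 33 = -1947$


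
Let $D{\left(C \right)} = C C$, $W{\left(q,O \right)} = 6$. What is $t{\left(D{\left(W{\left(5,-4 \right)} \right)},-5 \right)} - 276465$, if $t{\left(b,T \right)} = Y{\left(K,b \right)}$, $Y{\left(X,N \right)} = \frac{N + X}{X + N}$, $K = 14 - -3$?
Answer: $-276464$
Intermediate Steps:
$K = 17$ ($K = 14 + 3 = 17$)
$Y{\left(X,N \right)} = 1$ ($Y{\left(X,N \right)} = \frac{N + X}{N + X} = 1$)
$D{\left(C \right)} = C^{2}$
$t{\left(b,T \right)} = 1$
$t{\left(D{\left(W{\left(5,-4 \right)} \right)},-5 \right)} - 276465 = 1 - 276465 = -276464$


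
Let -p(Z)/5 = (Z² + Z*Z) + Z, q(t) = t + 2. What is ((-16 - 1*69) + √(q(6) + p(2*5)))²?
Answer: (85 - I*√1042)² ≈ 6183.0 - 5487.6*I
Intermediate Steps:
q(t) = 2 + t
p(Z) = -10*Z² - 5*Z (p(Z) = -5*((Z² + Z*Z) + Z) = -5*((Z² + Z²) + Z) = -5*(2*Z² + Z) = -5*(Z + 2*Z²) = -10*Z² - 5*Z)
((-16 - 1*69) + √(q(6) + p(2*5)))² = ((-16 - 1*69) + √((2 + 6) - 5*2*5*(1 + 2*(2*5))))² = ((-16 - 69) + √(8 - 5*10*(1 + 2*10)))² = (-85 + √(8 - 5*10*(1 + 20)))² = (-85 + √(8 - 5*10*21))² = (-85 + √(8 - 1050))² = (-85 + √(-1042))² = (-85 + I*√1042)²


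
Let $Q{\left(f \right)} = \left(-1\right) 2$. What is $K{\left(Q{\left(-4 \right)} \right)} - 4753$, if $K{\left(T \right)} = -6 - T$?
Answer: $-4757$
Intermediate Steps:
$Q{\left(f \right)} = -2$
$K{\left(Q{\left(-4 \right)} \right)} - 4753 = \left(-6 - -2\right) - 4753 = \left(-6 + 2\right) - 4753 = -4 - 4753 = -4757$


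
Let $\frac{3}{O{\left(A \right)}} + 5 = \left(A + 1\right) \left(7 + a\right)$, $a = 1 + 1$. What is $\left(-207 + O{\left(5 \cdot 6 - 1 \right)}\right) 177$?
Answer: $- \frac{9708804}{265} \approx -36637.0$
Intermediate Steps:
$a = 2$
$O{\left(A \right)} = \frac{3}{4 + 9 A}$ ($O{\left(A \right)} = \frac{3}{-5 + \left(A + 1\right) \left(7 + 2\right)} = \frac{3}{-5 + \left(1 + A\right) 9} = \frac{3}{-5 + \left(9 + 9 A\right)} = \frac{3}{4 + 9 A}$)
$\left(-207 + O{\left(5 \cdot 6 - 1 \right)}\right) 177 = \left(-207 + \frac{3}{4 + 9 \left(5 \cdot 6 - 1\right)}\right) 177 = \left(-207 + \frac{3}{4 + 9 \left(30 - 1\right)}\right) 177 = \left(-207 + \frac{3}{4 + 9 \cdot 29}\right) 177 = \left(-207 + \frac{3}{4 + 261}\right) 177 = \left(-207 + \frac{3}{265}\right) 177 = \left(- \frac{54852}{265}\right) 177 = - \frac{9708804}{265}$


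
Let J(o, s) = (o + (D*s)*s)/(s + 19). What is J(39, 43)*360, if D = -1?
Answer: -325800/31 ≈ -10510.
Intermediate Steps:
J(o, s) = (o - s²)/(19 + s) (J(o, s) = (o + (-s)*s)/(s + 19) = (o - s²)/(19 + s))
J(39, 43)*360 = ((39 - 1*43²)/(19 + 43))*360 = ((39 - 1*1849)/62)*360 = ((39 - 1849)/62)*360 = ((1/62)*(-1810))*360 = -905/31*360 = -325800/31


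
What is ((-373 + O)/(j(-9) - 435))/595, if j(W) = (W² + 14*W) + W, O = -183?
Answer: 556/290955 ≈ 0.0019109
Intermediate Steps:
j(W) = W² + 15*W
((-373 + O)/(j(-9) - 435))/595 = ((-373 - 183)/(-9*(15 - 9) - 435))/595 = -556/(-9*6 - 435)*(1/595) = -556/(-54 - 435)*(1/595) = -556/(-489)*(1/595) = -556*(-1/489)*(1/595) = (556/489)*(1/595) = 556/290955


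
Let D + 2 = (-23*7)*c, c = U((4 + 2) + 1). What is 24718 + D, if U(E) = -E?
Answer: 25843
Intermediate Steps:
c = -7 (c = -((4 + 2) + 1) = -(6 + 1) = -1*7 = -7)
D = 1125 (D = -2 - 23*7*(-7) = -2 - 161*(-7) = -2 + 1127 = 1125)
24718 + D = 24718 + 1125 = 25843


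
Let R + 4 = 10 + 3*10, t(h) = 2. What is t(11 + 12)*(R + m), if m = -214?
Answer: -356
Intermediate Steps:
R = 36 (R = -4 + (10 + 3*10) = -4 + (10 + 30) = -4 + 40 = 36)
t(11 + 12)*(R + m) = 2*(36 - 214) = 2*(-178) = -356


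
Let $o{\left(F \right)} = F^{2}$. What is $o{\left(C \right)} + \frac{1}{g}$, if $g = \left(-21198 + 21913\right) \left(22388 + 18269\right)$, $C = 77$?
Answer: $\frac{172354577396}{29069755} \approx 5929.0$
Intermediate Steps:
$g = 29069755$ ($g = 715 \cdot 40657 = 29069755$)
$o{\left(C \right)} + \frac{1}{g} = 77^{2} + \frac{1}{29069755} = 5929 + \frac{1}{29069755} = \frac{172354577396}{29069755}$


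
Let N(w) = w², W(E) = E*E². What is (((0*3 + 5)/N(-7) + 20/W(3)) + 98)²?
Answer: 17100531361/1750329 ≈ 9769.9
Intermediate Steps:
W(E) = E³
(((0*3 + 5)/N(-7) + 20/W(3)) + 98)² = (((0*3 + 5)/((-7)²) + 20/(3³)) + 98)² = (((0 + 5)/49 + 20/27) + 98)² = ((5*(1/49) + 20*(1/27)) + 98)² = ((5/49 + 20/27) + 98)² = (1115/1323 + 98)² = (130769/1323)² = 17100531361/1750329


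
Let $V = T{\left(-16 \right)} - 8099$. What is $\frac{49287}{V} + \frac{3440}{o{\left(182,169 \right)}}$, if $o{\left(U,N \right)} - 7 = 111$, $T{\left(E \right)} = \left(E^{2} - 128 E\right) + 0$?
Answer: $\frac{7059467}{341905} \approx 20.647$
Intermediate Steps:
$T{\left(E \right)} = E^{2} - 128 E$
$V = -5795$ ($V = - 16 \left(-128 - 16\right) - 8099 = \left(-16\right) \left(-144\right) - 8099 = 2304 - 8099 = -5795$)
$o{\left(U,N \right)} = 118$ ($o{\left(U,N \right)} = 7 + 111 = 118$)
$\frac{49287}{V} + \frac{3440}{o{\left(182,169 \right)}} = \frac{49287}{-5795} + \frac{3440}{118} = 49287 \left(- \frac{1}{5795}\right) + 3440 \cdot \frac{1}{118} = - \frac{49287}{5795} + \frac{1720}{59} = \frac{7059467}{341905}$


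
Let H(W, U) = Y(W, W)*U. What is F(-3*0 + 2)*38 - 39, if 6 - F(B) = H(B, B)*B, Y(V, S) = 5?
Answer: -571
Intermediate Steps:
H(W, U) = 5*U
F(B) = 6 - 5*B² (F(B) = 6 - 5*B*B = 6 - 5*B²)
F(-3*0 + 2)*38 - 39 = (6 - 5*(-3*0 + 2)²)*38 - 39 = (6 - 5*(0 + 2)²)*38 - 39 = (6 - 5*2²)*38 - 39 = (6 - 5*4)*38 - 39 = (6 - 20)*38 - 39 = -14*38 - 39 = -532 - 39 = -571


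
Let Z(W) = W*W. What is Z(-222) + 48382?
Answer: 97666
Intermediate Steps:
Z(W) = W²
Z(-222) + 48382 = (-222)² + 48382 = 49284 + 48382 = 97666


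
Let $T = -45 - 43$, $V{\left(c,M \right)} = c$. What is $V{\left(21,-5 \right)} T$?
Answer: $-1848$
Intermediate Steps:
$T = -88$ ($T = -45 - 43 = -88$)
$V{\left(21,-5 \right)} T = 21 \left(-88\right) = -1848$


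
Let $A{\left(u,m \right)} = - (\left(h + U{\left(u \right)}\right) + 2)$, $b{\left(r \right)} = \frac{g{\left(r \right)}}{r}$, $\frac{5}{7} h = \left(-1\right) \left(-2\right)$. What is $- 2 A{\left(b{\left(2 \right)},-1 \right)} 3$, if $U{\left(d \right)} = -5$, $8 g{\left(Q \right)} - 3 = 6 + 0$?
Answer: $- \frac{6}{5} \approx -1.2$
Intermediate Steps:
$g{\left(Q \right)} = \frac{9}{8}$ ($g{\left(Q \right)} = \frac{3}{8} + \frac{6 + 0}{8} = \frac{3}{8} + \frac{1}{8} \cdot 6 = \frac{3}{8} + \frac{3}{4} = \frac{9}{8}$)
$h = \frac{14}{5}$ ($h = \frac{7 \left(\left(-1\right) \left(-2\right)\right)}{5} = \frac{7}{5} \cdot 2 = \frac{14}{5} \approx 2.8$)
$b{\left(r \right)} = \frac{9}{8 r}$
$A{\left(u,m \right)} = \frac{1}{5}$ ($A{\left(u,m \right)} = - (\left(\frac{14}{5} - 5\right) + 2) = - (- \frac{11}{5} + 2) = \left(-1\right) \left(- \frac{1}{5}\right) = \frac{1}{5}$)
$- 2 A{\left(b{\left(2 \right)},-1 \right)} 3 = \left(-2\right) \frac{1}{5} \cdot 3 = \left(- \frac{2}{5}\right) 3 = - \frac{6}{5}$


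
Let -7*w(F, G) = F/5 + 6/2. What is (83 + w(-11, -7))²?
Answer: 8415801/1225 ≈ 6870.0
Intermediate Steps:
w(F, G) = -3/7 - F/35 (w(F, G) = -(F/5 + 6/2)/7 = -(F*(⅕) + 6*(½))/7 = -(F/5 + 3)/7 = -(3 + F/5)/7 = -3/7 - F/35)
(83 + w(-11, -7))² = (83 + (-3/7 - 1/35*(-11)))² = (83 + (-3/7 + 11/35))² = (83 - 4/35)² = (2901/35)² = 8415801/1225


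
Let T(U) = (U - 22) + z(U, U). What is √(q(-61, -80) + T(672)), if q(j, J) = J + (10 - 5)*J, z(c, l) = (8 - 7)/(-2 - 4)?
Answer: √6114/6 ≈ 13.032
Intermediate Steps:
z(c, l) = -⅙ (z(c, l) = 1/(-6) = 1*(-⅙) = -⅙)
T(U) = -133/6 + U (T(U) = (U - 22) - ⅙ = (-22 + U) - ⅙ = -133/6 + U)
q(j, J) = 6*J (q(j, J) = J + 5*J = 6*J)
√(q(-61, -80) + T(672)) = √(6*(-80) + (-133/6 + 672)) = √(-480 + 3899/6) = √(1019/6) = √6114/6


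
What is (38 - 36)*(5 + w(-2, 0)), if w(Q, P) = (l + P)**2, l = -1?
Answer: 12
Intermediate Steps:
w(Q, P) = (-1 + P)**2
(38 - 36)*(5 + w(-2, 0)) = (38 - 36)*(5 + (-1 + 0)**2) = 2*(5 + (-1)**2) = 2*(5 + 1) = 2*6 = 12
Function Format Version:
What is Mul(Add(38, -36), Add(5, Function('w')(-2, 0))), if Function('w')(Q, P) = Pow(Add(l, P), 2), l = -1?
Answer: 12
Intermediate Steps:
Function('w')(Q, P) = Pow(Add(-1, P), 2)
Mul(Add(38, -36), Add(5, Function('w')(-2, 0))) = Mul(Add(38, -36), Add(5, Pow(Add(-1, 0), 2))) = Mul(2, Add(5, Pow(-1, 2))) = Mul(2, Add(5, 1)) = Mul(2, 6) = 12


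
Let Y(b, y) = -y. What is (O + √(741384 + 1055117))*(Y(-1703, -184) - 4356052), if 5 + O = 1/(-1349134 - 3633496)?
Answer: 54259198610034/2491315 - 4355868*√1796501 ≈ -5.8165e+9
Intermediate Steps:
O = -24913151/4982630 (O = -5 + 1/(-1349134 - 3633496) = -5 + 1/(-4982630) = -5 - 1/4982630 = -24913151/4982630 ≈ -5.0000)
(O + √(741384 + 1055117))*(Y(-1703, -184) - 4356052) = (-24913151/4982630 + √(741384 + 1055117))*(-1*(-184) - 4356052) = (-24913151/4982630 + √1796501)*(184 - 4356052) = (-24913151/4982630 + √1796501)*(-4355868) = 54259198610034/2491315 - 4355868*√1796501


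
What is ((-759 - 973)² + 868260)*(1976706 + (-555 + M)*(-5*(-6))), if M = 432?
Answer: 7631791621344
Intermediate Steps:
((-759 - 973)² + 868260)*(1976706 + (-555 + M)*(-5*(-6))) = ((-759 - 973)² + 868260)*(1976706 + (-555 + 432)*(-5*(-6))) = ((-1732)² + 868260)*(1976706 - 123*30) = (2999824 + 868260)*(1976706 - 3690) = 3868084*1973016 = 7631791621344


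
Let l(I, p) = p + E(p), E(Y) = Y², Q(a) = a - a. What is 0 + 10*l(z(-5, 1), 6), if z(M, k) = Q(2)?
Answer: 420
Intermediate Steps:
Q(a) = 0
z(M, k) = 0
l(I, p) = p + p²
0 + 10*l(z(-5, 1), 6) = 0 + 10*(6*(1 + 6)) = 0 + 10*(6*7) = 0 + 10*42 = 0 + 420 = 420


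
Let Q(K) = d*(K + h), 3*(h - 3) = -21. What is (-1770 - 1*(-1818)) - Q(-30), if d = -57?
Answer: -1890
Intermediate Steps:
h = -4 (h = 3 + (1/3)*(-21) = 3 - 7 = -4)
Q(K) = 228 - 57*K (Q(K) = -57*(K - 4) = -57*(-4 + K) = 228 - 57*K)
(-1770 - 1*(-1818)) - Q(-30) = (-1770 - 1*(-1818)) - (228 - 57*(-30)) = (-1770 + 1818) - (228 + 1710) = 48 - 1*1938 = 48 - 1938 = -1890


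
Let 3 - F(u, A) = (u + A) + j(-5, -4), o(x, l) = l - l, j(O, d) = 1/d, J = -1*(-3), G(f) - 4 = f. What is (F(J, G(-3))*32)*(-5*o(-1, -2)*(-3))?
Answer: 0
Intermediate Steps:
G(f) = 4 + f
J = 3
o(x, l) = 0
F(u, A) = 13/4 - A - u (F(u, A) = 3 - ((u + A) + 1/(-4)) = 3 - ((A + u) - 1/4) = 3 - (-1/4 + A + u) = 3 + (1/4 - A - u) = 13/4 - A - u)
(F(J, G(-3))*32)*(-5*o(-1, -2)*(-3)) = ((13/4 - (4 - 3) - 1*3)*32)*(-5*0*(-3)) = ((13/4 - 1*1 - 3)*32)*(0*(-3)) = ((13/4 - 1 - 3)*32)*0 = -3/4*32*0 = -24*0 = 0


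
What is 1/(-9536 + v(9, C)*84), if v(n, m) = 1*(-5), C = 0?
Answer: -1/9956 ≈ -0.00010044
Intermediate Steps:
v(n, m) = -5
1/(-9536 + v(9, C)*84) = 1/(-9536 - 5*84) = 1/(-9536 - 420) = 1/(-9956) = -1/9956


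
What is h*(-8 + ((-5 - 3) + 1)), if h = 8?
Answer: -120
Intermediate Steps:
h*(-8 + ((-5 - 3) + 1)) = 8*(-8 + ((-5 - 3) + 1)) = 8*(-8 + (-8 + 1)) = 8*(-8 - 7) = 8*(-15) = -120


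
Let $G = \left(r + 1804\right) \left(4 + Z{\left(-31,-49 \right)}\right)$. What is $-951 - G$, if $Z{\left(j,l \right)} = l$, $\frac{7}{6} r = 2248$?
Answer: $\frac{1168563}{7} \approx 1.6694 \cdot 10^{5}$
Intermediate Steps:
$r = \frac{13488}{7}$ ($r = \frac{6}{7} \cdot 2248 = \frac{13488}{7} \approx 1926.9$)
$G = - \frac{1175220}{7}$ ($G = \left(\frac{13488}{7} + 1804\right) \left(4 - 49\right) = \frac{26116}{7} \left(-45\right) = - \frac{1175220}{7} \approx -1.6789 \cdot 10^{5}$)
$-951 - G = -951 - - \frac{1175220}{7} = -951 + \frac{1175220}{7} = \frac{1168563}{7}$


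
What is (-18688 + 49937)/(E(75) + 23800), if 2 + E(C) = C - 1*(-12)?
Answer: 31249/23885 ≈ 1.3083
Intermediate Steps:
E(C) = 10 + C (E(C) = -2 + (C - 1*(-12)) = -2 + (C + 12) = -2 + (12 + C) = 10 + C)
(-18688 + 49937)/(E(75) + 23800) = (-18688 + 49937)/((10 + 75) + 23800) = 31249/(85 + 23800) = 31249/23885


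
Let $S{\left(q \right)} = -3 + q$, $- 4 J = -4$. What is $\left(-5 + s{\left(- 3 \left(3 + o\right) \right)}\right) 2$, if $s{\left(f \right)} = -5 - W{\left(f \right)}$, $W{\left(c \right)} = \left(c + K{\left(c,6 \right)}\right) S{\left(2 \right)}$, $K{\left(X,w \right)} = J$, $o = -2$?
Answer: $-24$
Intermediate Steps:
$J = 1$ ($J = \left(- \frac{1}{4}\right) \left(-4\right) = 1$)
$K{\left(X,w \right)} = 1$
$W{\left(c \right)} = -1 - c$ ($W{\left(c \right)} = \left(c + 1\right) \left(-3 + 2\right) = \left(1 + c\right) \left(-1\right) = -1 - c$)
$s{\left(f \right)} = -4 + f$ ($s{\left(f \right)} = -5 - \left(-1 - f\right) = -5 + \left(1 + f\right) = -4 + f$)
$\left(-5 + s{\left(- 3 \left(3 + o\right) \right)}\right) 2 = \left(-5 - \left(4 + 3 \left(3 - 2\right)\right)\right) 2 = \left(-5 - 7\right) 2 = \left(-12\right) 2 = -24$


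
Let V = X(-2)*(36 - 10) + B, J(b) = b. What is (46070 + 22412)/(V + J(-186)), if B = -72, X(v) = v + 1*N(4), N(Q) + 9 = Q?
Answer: -34241/220 ≈ -155.64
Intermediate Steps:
N(Q) = -9 + Q
X(v) = -5 + v (X(v) = v + 1*(-9 + 4) = v + 1*(-5) = v - 5 = -5 + v)
V = -254 (V = (-5 - 2)*(36 - 10) - 72 = -7*26 - 72 = -182 - 72 = -254)
(46070 + 22412)/(V + J(-186)) = (46070 + 22412)/(-254 - 186) = 68482/(-440) = 68482*(-1/440) = -34241/220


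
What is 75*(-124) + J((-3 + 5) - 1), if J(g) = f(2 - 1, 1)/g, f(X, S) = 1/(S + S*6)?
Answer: -65099/7 ≈ -9299.9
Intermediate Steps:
f(X, S) = 1/(7*S) (f(X, S) = 1/(S + 6*S) = 1/(7*S))
J(g) = 1/(7*g) (J(g) = ((⅐)/1)/g = ((⅐)*1)/g = 1/(7*g))
75*(-124) + J((-3 + 5) - 1) = 75*(-124) + 1/(7*((-3 + 5) - 1)) = -9300 + 1/(7*(2 - 1)) = -9300 + (⅐)/1 = -9300 + (⅐)*1 = -9300 + ⅐ = -65099/7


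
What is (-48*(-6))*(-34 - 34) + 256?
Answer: -19328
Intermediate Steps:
(-48*(-6))*(-34 - 34) + 256 = 288*(-68) + 256 = -19584 + 256 = -19328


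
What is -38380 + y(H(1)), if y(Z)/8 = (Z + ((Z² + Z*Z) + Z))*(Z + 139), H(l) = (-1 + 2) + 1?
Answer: -24844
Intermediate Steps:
H(l) = 2 (H(l) = 1 + 1 = 2)
y(Z) = 8*(139 + Z)*(2*Z + 2*Z²) (y(Z) = 8*((Z + ((Z² + Z*Z) + Z))*(Z + 139)) = 8*((Z + ((Z² + Z²) + Z))*(139 + Z)) = 8*((Z + (2*Z² + Z))*(139 + Z)) = 8*((Z + (Z + 2*Z²))*(139 + Z)) = 8*((2*Z + 2*Z²)*(139 + Z)) = 8*((139 + Z)*(2*Z + 2*Z²)) = 8*(139 + Z)*(2*Z + 2*Z²))
-38380 + y(H(1)) = -38380 + 16*2*(139 + 2² + 140*2) = -38380 + 16*2*(139 + 4 + 280) = -38380 + 16*2*423 = -38380 + 13536 = -24844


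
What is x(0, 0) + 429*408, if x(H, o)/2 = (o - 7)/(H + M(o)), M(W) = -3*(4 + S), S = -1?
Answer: 1575302/9 ≈ 1.7503e+5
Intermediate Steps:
M(W) = -9 (M(W) = -3*(4 - 1) = -3*3 = -9)
x(H, o) = 2*(-7 + o)/(-9 + H) (x(H, o) = 2*((o - 7)/(H - 9)) = 2*((-7 + o)/(-9 + H)) = 2*(-7 + o)/(-9 + H))
x(0, 0) + 429*408 = 2*(-7 + 0)/(-9 + 0) + 429*408 = 2*(-7)/(-9) + 175032 = 2*(-1/9)*(-7) + 175032 = 14/9 + 175032 = 1575302/9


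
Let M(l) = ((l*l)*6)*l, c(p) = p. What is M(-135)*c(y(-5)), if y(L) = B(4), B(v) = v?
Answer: -59049000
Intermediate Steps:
y(L) = 4
M(l) = 6*l**3 (M(l) = (l**2*6)*l = (6*l**2)*l = 6*l**3)
M(-135)*c(y(-5)) = (6*(-135)**3)*4 = (6*(-2460375))*4 = -14762250*4 = -59049000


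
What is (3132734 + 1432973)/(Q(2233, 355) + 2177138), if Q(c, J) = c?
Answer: 4565707/2179371 ≈ 2.0950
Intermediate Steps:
(3132734 + 1432973)/(Q(2233, 355) + 2177138) = (3132734 + 1432973)/(2233 + 2177138) = 4565707/2179371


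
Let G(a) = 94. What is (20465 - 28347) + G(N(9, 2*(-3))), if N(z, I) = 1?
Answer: -7788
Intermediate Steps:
(20465 - 28347) + G(N(9, 2*(-3))) = (20465 - 28347) + 94 = -7882 + 94 = -7788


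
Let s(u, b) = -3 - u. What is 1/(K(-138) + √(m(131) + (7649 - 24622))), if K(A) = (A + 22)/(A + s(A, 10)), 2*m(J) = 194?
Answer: 87/41335 - 9*I*√4219/82670 ≈ 0.0021048 - 0.0070713*I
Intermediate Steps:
m(J) = 97 (m(J) = (½)*194 = 97)
K(A) = -22/3 - A/3 (K(A) = (A + 22)/(A + (-3 - A)) = (22 + A)/(-3) = (22 + A)*(-⅓) = -22/3 - A/3)
1/(K(-138) + √(m(131) + (7649 - 24622))) = 1/((-22/3 - ⅓*(-138)) + √(97 + (7649 - 24622))) = 1/((-22/3 + 46) + √(97 - 16973)) = 1/(116/3 + √(-16876)) = 1/(116/3 + 2*I*√4219)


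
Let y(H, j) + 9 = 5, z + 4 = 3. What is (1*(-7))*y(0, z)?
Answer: 28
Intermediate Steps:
z = -1 (z = -4 + 3 = -1)
y(H, j) = -4 (y(H, j) = -9 + 5 = -4)
(1*(-7))*y(0, z) = (1*(-7))*(-4) = -7*(-4) = 28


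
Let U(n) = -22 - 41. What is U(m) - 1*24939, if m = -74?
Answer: -25002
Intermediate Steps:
U(n) = -63
U(m) - 1*24939 = -63 - 1*24939 = -63 - 24939 = -25002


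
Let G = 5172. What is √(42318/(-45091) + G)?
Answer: √10513793348394/45091 ≈ 71.910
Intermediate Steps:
√(42318/(-45091) + G) = √(42318/(-45091) + 5172) = √(42318*(-1/45091) + 5172) = √(-42318/45091 + 5172) = √(233168334/45091) = √10513793348394/45091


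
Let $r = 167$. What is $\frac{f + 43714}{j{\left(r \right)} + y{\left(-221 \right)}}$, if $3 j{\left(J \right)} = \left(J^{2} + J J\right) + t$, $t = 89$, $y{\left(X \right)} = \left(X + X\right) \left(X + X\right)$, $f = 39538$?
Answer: $\frac{249756}{641959} \approx 0.38905$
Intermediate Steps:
$y{\left(X \right)} = 4 X^{2}$ ($y{\left(X \right)} = 2 X 2 X = 4 X^{2}$)
$j{\left(J \right)} = \frac{89}{3} + \frac{2 J^{2}}{3}$ ($j{\left(J \right)} = \frac{\left(J^{2} + J J\right) + 89}{3} = \frac{\left(J^{2} + J^{2}\right) + 89}{3} = \frac{2 J^{2} + 89}{3} = \frac{89 + 2 J^{2}}{3} = \frac{89}{3} + \frac{2 J^{2}}{3}$)
$\frac{f + 43714}{j{\left(r \right)} + y{\left(-221 \right)}} = \frac{39538 + 43714}{\left(\frac{89}{3} + \frac{2 \cdot 167^{2}}{3}\right) + 4 \left(-221\right)^{2}} = \frac{83252}{\left(\frac{89}{3} + \frac{2}{3} \cdot 27889\right) + 4 \cdot 48841} = \frac{83252}{\left(\frac{89}{3} + \frac{55778}{3}\right) + 195364} = \frac{83252}{\frac{55867}{3} + 195364} = \frac{83252}{\frac{641959}{3}} = 83252 \cdot \frac{3}{641959} = \frac{249756}{641959}$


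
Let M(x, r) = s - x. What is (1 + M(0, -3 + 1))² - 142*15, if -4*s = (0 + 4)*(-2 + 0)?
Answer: -2121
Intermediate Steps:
s = 2 (s = -(0 + 4)*(-2 + 0)/4 = -(-2) = -¼*(-8) = 2)
M(x, r) = 2 - x
(1 + M(0, -3 + 1))² - 142*15 = (1 + (2 - 1*0))² - 142*15 = (1 + (2 + 0))² - 2130 = (1 + 2)² - 2130 = 3² - 2130 = 9 - 2130 = -2121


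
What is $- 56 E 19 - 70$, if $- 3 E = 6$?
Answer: $2058$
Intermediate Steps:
$E = -2$ ($E = \left(- \frac{1}{3}\right) 6 = -2$)
$- 56 E 19 - 70 = - 56 \left(\left(-2\right) 19\right) - 70 = \left(-56\right) \left(-38\right) - 70 = 2128 - 70 = 2058$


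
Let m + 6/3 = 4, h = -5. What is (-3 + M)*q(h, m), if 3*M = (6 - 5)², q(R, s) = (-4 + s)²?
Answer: -32/3 ≈ -10.667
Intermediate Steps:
m = 2 (m = -2 + 4 = 2)
M = ⅓ (M = (6 - 5)²/3 = (⅓)*1² = (⅓)*1 = ⅓ ≈ 0.33333)
(-3 + M)*q(h, m) = (-3 + ⅓)*(-4 + 2)² = -8/3*(-2)² = -8/3*4 = -32/3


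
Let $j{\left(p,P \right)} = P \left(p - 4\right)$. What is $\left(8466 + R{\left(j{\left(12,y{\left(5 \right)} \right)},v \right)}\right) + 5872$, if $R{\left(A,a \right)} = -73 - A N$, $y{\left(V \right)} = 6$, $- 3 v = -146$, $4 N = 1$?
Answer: $14253$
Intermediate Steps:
$N = \frac{1}{4}$ ($N = \frac{1}{4} \cdot 1 = \frac{1}{4} \approx 0.25$)
$v = \frac{146}{3}$ ($v = \left(- \frac{1}{3}\right) \left(-146\right) = \frac{146}{3} \approx 48.667$)
$j{\left(p,P \right)} = P \left(-4 + p\right)$
$R{\left(A,a \right)} = -73 - \frac{A}{4}$ ($R{\left(A,a \right)} = -73 - A \frac{1}{4} = -73 - \frac{A}{4}$)
$\left(8466 + R{\left(j{\left(12,y{\left(5 \right)} \right)},v \right)}\right) + 5872 = \left(8466 - \left(73 + \frac{6 \left(-4 + 12\right)}{4}\right)\right) + 5872 = \left(8466 - \left(73 + \frac{6 \cdot 8}{4}\right)\right) + 5872 = \left(8466 - 85\right) + 5872 = 8381 + 5872 = 14253$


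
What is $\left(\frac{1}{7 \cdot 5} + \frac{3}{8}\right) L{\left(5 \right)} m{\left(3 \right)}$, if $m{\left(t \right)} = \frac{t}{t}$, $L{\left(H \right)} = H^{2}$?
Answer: $\frac{565}{56} \approx 10.089$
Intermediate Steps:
$m{\left(t \right)} = 1$
$\left(\frac{1}{7 \cdot 5} + \frac{3}{8}\right) L{\left(5 \right)} m{\left(3 \right)} = \left(\frac{1}{7 \cdot 5} + \frac{3}{8}\right) 5^{2} \cdot 1 = \left(\frac{1}{7} \cdot \frac{1}{5} + 3 \cdot \frac{1}{8}\right) 25 \cdot 1 = \left(\frac{1}{35} + \frac{3}{8}\right) 25 \cdot 1 = \frac{113}{280} \cdot 25 \cdot 1 = \frac{565}{56} \cdot 1 = \frac{565}{56}$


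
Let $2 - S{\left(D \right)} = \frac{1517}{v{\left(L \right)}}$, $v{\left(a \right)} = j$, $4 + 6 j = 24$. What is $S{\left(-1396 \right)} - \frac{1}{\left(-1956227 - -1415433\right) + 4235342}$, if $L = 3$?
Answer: $- \frac{8369998499}{18472740} \approx -453.1$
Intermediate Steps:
$j = \frac{10}{3}$ ($j = - \frac{2}{3} + \frac{1}{6} \cdot 24 = - \frac{2}{3} + 4 = \frac{10}{3} \approx 3.3333$)
$v{\left(a \right)} = \frac{10}{3}$
$S{\left(D \right)} = - \frac{4531}{10}$ ($S{\left(D \right)} = 2 - \frac{1517}{\frac{10}{3}} = 2 - 1517 \cdot \frac{3}{10} = 2 - \frac{4551}{10} = - \frac{4531}{10}$)
$S{\left(-1396 \right)} - \frac{1}{\left(-1956227 - -1415433\right) + 4235342} = - \frac{4531}{10} - \frac{1}{\left(-1956227 - -1415433\right) + 4235342} = - \frac{4531}{10} - \frac{1}{\left(-1956227 + 1415433\right) + 4235342} = - \frac{4531}{10} - \frac{1}{-540794 + 4235342} = - \frac{4531}{10} - \frac{1}{3694548} = - \frac{8369998499}{18472740}$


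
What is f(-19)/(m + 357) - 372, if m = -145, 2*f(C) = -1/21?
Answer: -3312289/8904 ≈ -372.00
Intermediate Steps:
f(C) = -1/42 (f(C) = (-1/21)/2 = (-1*1/21)/2 = (1/2)*(-1/21) = -1/42)
f(-19)/(m + 357) - 372 = -1/42/(-145 + 357) - 372 = -1/42/212 - 372 = (1/212)*(-1/42) - 372 = -1/8904 - 372 = -3312289/8904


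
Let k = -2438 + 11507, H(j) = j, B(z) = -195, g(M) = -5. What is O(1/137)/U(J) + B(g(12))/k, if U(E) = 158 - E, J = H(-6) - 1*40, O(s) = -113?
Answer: -354859/616692 ≈ -0.57542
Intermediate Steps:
J = -46 (J = -6 - 1*40 = -6 - 40 = -46)
k = 9069
O(1/137)/U(J) + B(g(12))/k = -113/(158 - 1*(-46)) - 195/9069 = -113/(158 + 46) - 195*1/9069 = -113/204 - 65/3023 = -354859/616692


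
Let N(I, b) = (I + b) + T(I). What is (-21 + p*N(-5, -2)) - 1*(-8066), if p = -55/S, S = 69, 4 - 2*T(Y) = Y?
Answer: 1110485/138 ≈ 8047.0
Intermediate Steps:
T(Y) = 2 - Y/2
p = -55/69 ≈ -0.79710
N(I, b) = 2 + b + I/2 (N(I, b) = (I + b) + (2 - I/2) = 2 + b + I/2)
(-21 + p*N(-5, -2)) - 1*(-8066) = (-21 - 55*(2 - 2 + (½)*(-5))/69) - 1*(-8066) = (-21 - 55*(2 - 2 - 5/2)/69) + 8066 = (-21 - 55/69*(-5/2)) + 8066 = (-21 + 275/138) + 8066 = -2623/138 + 8066 = 1110485/138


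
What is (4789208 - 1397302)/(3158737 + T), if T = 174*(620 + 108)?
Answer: 3391906/3285409 ≈ 1.0324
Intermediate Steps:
T = 126672 (T = 174*728 = 126672)
(4789208 - 1397302)/(3158737 + T) = (4789208 - 1397302)/(3158737 + 126672) = 3391906/3285409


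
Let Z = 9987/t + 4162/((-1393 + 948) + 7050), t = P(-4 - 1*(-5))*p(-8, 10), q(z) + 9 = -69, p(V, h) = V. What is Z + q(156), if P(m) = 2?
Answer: -74140583/105680 ≈ -701.56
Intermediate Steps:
q(z) = -78 (q(z) = -9 - 69 = -78)
t = -16 (t = 2*(-8) = -16)
Z = -65897543/105680 (Z = 9987/(-16) + 4162/((-1393 + 948) + 7050) = 9987*(-1/16) + 4162/(-445 + 7050) = -9987/16 + 4162/6605 = -65897543/105680 ≈ -623.56)
Z + q(156) = -65897543/105680 - 78 = -74140583/105680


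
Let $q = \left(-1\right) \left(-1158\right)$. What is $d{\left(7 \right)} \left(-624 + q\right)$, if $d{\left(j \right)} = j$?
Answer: $3738$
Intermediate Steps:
$q = 1158$
$d{\left(7 \right)} \left(-624 + q\right) = 7 \left(-624 + 1158\right) = 7 \cdot 534 = 3738$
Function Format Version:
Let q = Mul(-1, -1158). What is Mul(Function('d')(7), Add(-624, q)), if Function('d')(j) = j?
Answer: 3738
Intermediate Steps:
q = 1158
Mul(Function('d')(7), Add(-624, q)) = Mul(7, Add(-624, 1158)) = Mul(7, 534) = 3738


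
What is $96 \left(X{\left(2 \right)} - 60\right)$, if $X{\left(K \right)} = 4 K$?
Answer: $-4992$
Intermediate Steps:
$96 \left(X{\left(2 \right)} - 60\right) = 96 \left(4 \cdot 2 - 60\right) = 96 \left(8 - 60\right) = 96 \left(-52\right) = -4992$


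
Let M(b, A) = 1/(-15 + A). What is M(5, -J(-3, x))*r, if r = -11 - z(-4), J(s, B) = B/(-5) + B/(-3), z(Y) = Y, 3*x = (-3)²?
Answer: 35/67 ≈ 0.52239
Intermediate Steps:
x = 3 (x = (⅓)*(-3)² = (⅓)*9 = 3)
J(s, B) = -8*B/15 (J(s, B) = B*(-⅕) + B*(-⅓) = -B/5 - B/3 = -8*B/15)
r = -7 (r = -11 - 1*(-4) = -11 + 4 = -7)
M(5, -J(-3, x))*r = -7/(-15 - (-8)*3/15) = -7/(-15 - 1*(-8/5)) = -7/(-15 + 8/5) = -7/(-67/5) = -5/67*(-7) = 35/67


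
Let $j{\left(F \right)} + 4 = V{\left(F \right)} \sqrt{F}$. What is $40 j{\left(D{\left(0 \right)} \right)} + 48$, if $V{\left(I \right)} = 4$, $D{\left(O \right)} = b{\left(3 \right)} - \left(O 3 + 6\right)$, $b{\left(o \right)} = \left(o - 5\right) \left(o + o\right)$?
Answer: $-112 + 480 i \sqrt{2} \approx -112.0 + 678.82 i$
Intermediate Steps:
$b{\left(o \right)} = 2 o \left(-5 + o\right)$ ($b{\left(o \right)} = \left(-5 + o\right) 2 o = 2 o \left(-5 + o\right)$)
$D{\left(O \right)} = -18 - 3 O$ ($D{\left(O \right)} = 2 \cdot 3 \left(-5 + 3\right) - \left(O 3 + 6\right) = 2 \cdot 3 \left(-2\right) - \left(3 O + 6\right) = -12 - \left(6 + 3 O\right) = -18 - 3 O$)
$j{\left(F \right)} = -4 + 4 \sqrt{F}$
$40 j{\left(D{\left(0 \right)} \right)} + 48 = 40 \left(-4 + 4 \sqrt{-18 - 0}\right) + 48 = 40 \left(-4 + 4 \sqrt{-18 + 0}\right) + 48 = 40 \left(-4 + 4 \sqrt{-18}\right) + 48 = 40 \left(-4 + 4 \cdot 3 i \sqrt{2}\right) + 48 = 40 \left(-4 + 12 i \sqrt{2}\right) + 48 = \left(-160 + 480 i \sqrt{2}\right) + 48 = -112 + 480 i \sqrt{2}$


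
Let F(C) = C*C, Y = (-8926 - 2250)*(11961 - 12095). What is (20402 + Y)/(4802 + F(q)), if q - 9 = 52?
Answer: 1517986/8523 ≈ 178.10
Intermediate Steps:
q = 61 (q = 9 + 52 = 61)
Y = 1497584 (Y = -11176*(-134) = 1497584)
F(C) = C²
(20402 + Y)/(4802 + F(q)) = (20402 + 1497584)/(4802 + 61²) = 1517986/(4802 + 3721) = 1517986/8523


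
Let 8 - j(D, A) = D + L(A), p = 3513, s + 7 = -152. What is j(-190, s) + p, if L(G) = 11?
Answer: 3700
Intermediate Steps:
s = -159 (s = -7 - 152 = -159)
j(D, A) = -3 - D (j(D, A) = 8 - (D + 11) = 8 - (11 + D) = 8 + (-11 - D) = -3 - D)
j(-190, s) + p = (-3 - 1*(-190)) + 3513 = (-3 + 190) + 3513 = 187 + 3513 = 3700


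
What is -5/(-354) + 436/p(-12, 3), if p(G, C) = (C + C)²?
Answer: 12877/1062 ≈ 12.125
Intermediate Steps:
p(G, C) = 4*C² (p(G, C) = (2*C)² = 4*C²)
-5/(-354) + 436/p(-12, 3) = -5/(-354) + 436/((4*3²)) = -5*(-1/354) + 436/((4*9)) = 5/354 + 436/36 = 5/354 + 436*(1/36) = 5/354 + 109/9 = 12877/1062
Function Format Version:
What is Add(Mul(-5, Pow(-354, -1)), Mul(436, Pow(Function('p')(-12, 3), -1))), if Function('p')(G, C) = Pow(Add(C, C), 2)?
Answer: Rational(12877, 1062) ≈ 12.125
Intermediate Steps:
Function('p')(G, C) = Mul(4, Pow(C, 2)) (Function('p')(G, C) = Pow(Mul(2, C), 2) = Mul(4, Pow(C, 2)))
Add(Mul(-5, Pow(-354, -1)), Mul(436, Pow(Function('p')(-12, 3), -1))) = Add(Mul(-5, Pow(-354, -1)), Mul(436, Pow(Mul(4, Pow(3, 2)), -1))) = Add(Mul(-5, Rational(-1, 354)), Mul(436, Pow(Mul(4, 9), -1))) = Add(Rational(5, 354), Mul(436, Pow(36, -1))) = Add(Rational(5, 354), Mul(436, Rational(1, 36))) = Add(Rational(5, 354), Rational(109, 9)) = Rational(12877, 1062)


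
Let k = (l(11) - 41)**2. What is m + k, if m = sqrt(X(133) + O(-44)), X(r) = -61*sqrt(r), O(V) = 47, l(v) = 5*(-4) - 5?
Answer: 4356 + sqrt(47 - 61*sqrt(133)) ≈ 4356.0 + 25.622*I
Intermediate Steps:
l(v) = -25 (l(v) = -20 - 5 = -25)
k = 4356 (k = (-25 - 41)**2 = (-66)**2 = 4356)
m = sqrt(47 - 61*sqrt(133)) (m = sqrt(-61*sqrt(133) + 47) = sqrt(47 - 61*sqrt(133)) ≈ 25.622*I)
m + k = sqrt(47 - 61*sqrt(133)) + 4356 = 4356 + sqrt(47 - 61*sqrt(133))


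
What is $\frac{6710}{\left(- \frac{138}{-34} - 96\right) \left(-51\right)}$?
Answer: $\frac{6710}{4689} \approx 1.431$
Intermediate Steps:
$\frac{6710}{\left(- \frac{138}{-34} - 96\right) \left(-51\right)} = \frac{6710}{\left(\left(-138\right) \left(- \frac{1}{34}\right) - 96\right) \left(-51\right)} = \frac{6710}{\left(\frac{69}{17} - 96\right) \left(-51\right)} = \frac{6710}{\left(- \frac{1563}{17}\right) \left(-51\right)} = \frac{6710}{4689}$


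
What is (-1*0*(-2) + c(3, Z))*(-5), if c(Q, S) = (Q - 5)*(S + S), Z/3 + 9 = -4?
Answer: -780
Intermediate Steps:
Z = -39 (Z = -27 + 3*(-4) = -27 - 12 = -39)
c(Q, S) = 2*S*(-5 + Q) (c(Q, S) = (-5 + Q)*(2*S) = 2*S*(-5 + Q))
(-1*0*(-2) + c(3, Z))*(-5) = (-1*0*(-2) + 2*(-39)*(-5 + 3))*(-5) = (0*(-2) + 2*(-39)*(-2))*(-5) = (0 + 156)*(-5) = 156*(-5) = -780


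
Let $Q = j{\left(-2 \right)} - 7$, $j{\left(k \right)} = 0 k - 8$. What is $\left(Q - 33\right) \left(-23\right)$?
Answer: $1104$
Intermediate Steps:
$j{\left(k \right)} = -8$ ($j{\left(k \right)} = 0 - 8 = -8$)
$Q = -15$ ($Q = -8 - 7 = -15$)
$\left(Q - 33\right) \left(-23\right) = \left(-15 - 33\right) \left(-23\right) = \left(-48\right) \left(-23\right) = 1104$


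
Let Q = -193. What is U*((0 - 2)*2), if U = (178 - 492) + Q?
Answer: 2028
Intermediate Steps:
U = -507 (U = (178 - 492) - 193 = -314 - 193 = -507)
U*((0 - 2)*2) = -507*(0 - 2)*2 = -(-1014)*2 = -507*(-4) = 2028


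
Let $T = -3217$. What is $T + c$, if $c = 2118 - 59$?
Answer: $-1158$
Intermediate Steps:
$c = 2059$
$T + c = -3217 + 2059 = -1158$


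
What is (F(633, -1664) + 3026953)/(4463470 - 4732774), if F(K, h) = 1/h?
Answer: -5036849791/448121856 ≈ -11.240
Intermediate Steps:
(F(633, -1664) + 3026953)/(4463470 - 4732774) = (1/(-1664) + 3026953)/(4463470 - 4732774) = (-1/1664 + 3026953)/(-269304) = (5036849791/1664)*(-1/269304) = -5036849791/448121856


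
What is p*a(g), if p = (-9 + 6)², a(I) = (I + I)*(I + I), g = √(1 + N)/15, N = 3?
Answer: 16/25 ≈ 0.64000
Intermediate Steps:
g = 2/15 (g = √(1 + 3)/15 = √4*(1/15) = 2*(1/15) = 2/15 ≈ 0.13333)
a(I) = 4*I² (a(I) = (2*I)*(2*I) = 4*I²)
p = 9 (p = (-3)² = 9)
p*a(g) = 9*(4*(2/15)²) = 9*(4*(4/225)) = 9*(16/225) = 16/25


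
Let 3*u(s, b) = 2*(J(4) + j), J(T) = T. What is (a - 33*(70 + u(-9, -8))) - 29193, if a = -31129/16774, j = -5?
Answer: -528093423/16774 ≈ -31483.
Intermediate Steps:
u(s, b) = -⅔ (u(s, b) = (2*(4 - 5))/3 = (2*(-1))/3 = (⅓)*(-2) = -⅔)
a = -31129/16774 (a = -31129*1/16774 = -31129/16774 ≈ -1.8558)
(a - 33*(70 + u(-9, -8))) - 29193 = (-31129/16774 - 33*(70 - ⅔)) - 29193 = (-31129/16774 - 33*208/3) - 29193 = (-31129/16774 - 2288) - 29193 = -38410041/16774 - 29193 = -528093423/16774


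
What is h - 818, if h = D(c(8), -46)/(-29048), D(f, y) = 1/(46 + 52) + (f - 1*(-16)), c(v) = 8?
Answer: -2328606225/2846704 ≈ -818.00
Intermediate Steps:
D(f, y) = 1569/98 + f (D(f, y) = 1/98 + (f + 16) = 1/98 + (16 + f) = 1569/98 + f)
h = -2353/2846704 (h = (1569/98 + 8)/(-29048) = (2353/98)*(-1/29048) = -2353/2846704 ≈ -0.00082657)
h - 818 = -2353/2846704 - 818 = -2328606225/2846704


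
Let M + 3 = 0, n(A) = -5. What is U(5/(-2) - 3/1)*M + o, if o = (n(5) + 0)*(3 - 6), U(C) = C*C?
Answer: -303/4 ≈ -75.750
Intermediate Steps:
U(C) = C**2
o = 15 (o = (-5 + 0)*(3 - 6) = -5*(-3) = 15)
M = -3 (M = -3 + 0 = -3)
U(5/(-2) - 3/1)*M + o = (5/(-2) - 3/1)**2*(-3) + 15 = (5*(-1/2) - 3*1)**2*(-3) + 15 = (-5/2 - 3)**2*(-3) + 15 = (-11/2)**2*(-3) + 15 = (121/4)*(-3) + 15 = -363/4 + 15 = -303/4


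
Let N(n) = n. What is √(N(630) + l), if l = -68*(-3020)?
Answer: √205990 ≈ 453.86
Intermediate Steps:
l = 205360
√(N(630) + l) = √(630 + 205360) = √205990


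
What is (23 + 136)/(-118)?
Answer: -159/118 ≈ -1.3475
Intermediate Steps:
(23 + 136)/(-118) = -1/118*159 = -159/118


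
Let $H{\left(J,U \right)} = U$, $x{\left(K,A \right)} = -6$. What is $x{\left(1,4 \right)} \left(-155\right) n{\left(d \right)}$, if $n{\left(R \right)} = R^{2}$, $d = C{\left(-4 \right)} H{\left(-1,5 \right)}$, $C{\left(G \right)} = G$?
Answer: $372000$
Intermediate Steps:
$d = -20$ ($d = \left(-4\right) 5 = -20$)
$x{\left(1,4 \right)} \left(-155\right) n{\left(d \right)} = \left(-6\right) \left(-155\right) \left(-20\right)^{2} = 930 \cdot 400 = 372000$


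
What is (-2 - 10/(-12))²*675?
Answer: 3675/4 ≈ 918.75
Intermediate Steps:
(-2 - 10/(-12))²*675 = (-2 - 10*(-1/12))²*675 = (-2 + ⅚)²*675 = (-7/6)²*675 = (49/36)*675 = 3675/4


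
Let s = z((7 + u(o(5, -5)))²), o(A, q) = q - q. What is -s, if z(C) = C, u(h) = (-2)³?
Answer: -1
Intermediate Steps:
o(A, q) = 0
u(h) = -8
s = 1 (s = (7 - 8)² = (-1)² = 1)
-s = -1*1 = -1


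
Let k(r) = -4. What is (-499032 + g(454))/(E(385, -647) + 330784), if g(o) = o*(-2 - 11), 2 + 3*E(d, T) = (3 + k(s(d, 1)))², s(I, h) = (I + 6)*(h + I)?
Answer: -1514802/992351 ≈ -1.5265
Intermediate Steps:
s(I, h) = (6 + I)*(I + h)
E(d, T) = -⅓ (E(d, T) = -⅔ + (3 - 4)²/3 = -⅔ + (⅓)*(-1)² = -⅔ + (⅓)*1 = -⅔ + ⅓ = -⅓)
g(o) = -13*o (g(o) = o*(-13) = -13*o)
(-499032 + g(454))/(E(385, -647) + 330784) = (-499032 - 13*454)/(-⅓ + 330784) = (-499032 - 5902)/(992351/3) = -504934*3/992351 = -1514802/992351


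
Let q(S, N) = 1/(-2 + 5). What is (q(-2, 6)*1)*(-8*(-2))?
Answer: 16/3 ≈ 5.3333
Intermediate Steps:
q(S, N) = ⅓ (q(S, N) = 1/3 = ⅓)
(q(-2, 6)*1)*(-8*(-2)) = ((⅓)*1)*(-8*(-2)) = (⅓)*16 = 16/3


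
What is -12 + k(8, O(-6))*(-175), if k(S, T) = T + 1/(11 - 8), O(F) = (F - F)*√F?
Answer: -211/3 ≈ -70.333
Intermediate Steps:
O(F) = 0 (O(F) = 0*√F = 0)
k(S, T) = ⅓ + T (k(S, T) = T + 1/3 = T + ⅓ = ⅓ + T)
-12 + k(8, O(-6))*(-175) = -12 + (⅓ + 0)*(-175) = -12 + (⅓)*(-175) = -12 - 175/3 = -211/3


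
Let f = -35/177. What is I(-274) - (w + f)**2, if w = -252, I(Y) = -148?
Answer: -1997277013/31329 ≈ -63752.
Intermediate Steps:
f = -35/177 (f = -35*1/177 = -35/177 ≈ -0.19774)
I(-274) - (w + f)**2 = -148 - (-252 - 35/177)**2 = -148 - (-44639/177)**2 = -148 - 1*1992640321/31329 = -148 - 1992640321/31329 = -1997277013/31329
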